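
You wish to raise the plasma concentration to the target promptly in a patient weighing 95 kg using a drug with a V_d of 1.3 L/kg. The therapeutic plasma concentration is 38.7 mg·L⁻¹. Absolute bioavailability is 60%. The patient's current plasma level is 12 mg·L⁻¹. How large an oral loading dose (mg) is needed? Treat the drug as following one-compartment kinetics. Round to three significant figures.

5500 mg

Vd(total) = 95 kg × 1.3 L/kg = 123.5 L
Concentration deficit ΔC = 38.7 − 12 = 26.70 mg/L
LD = Vd × ΔC / F = 123.5 × 26.70 / 0.6 = 5496 mg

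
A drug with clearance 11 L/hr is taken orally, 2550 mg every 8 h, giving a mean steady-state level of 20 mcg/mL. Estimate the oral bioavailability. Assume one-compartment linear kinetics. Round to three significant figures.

F·D/τ = CL·Css at steady state → F = CL·Css·τ / D.
F = 11 × 20 × 8 / 2550 = 0.690

0.690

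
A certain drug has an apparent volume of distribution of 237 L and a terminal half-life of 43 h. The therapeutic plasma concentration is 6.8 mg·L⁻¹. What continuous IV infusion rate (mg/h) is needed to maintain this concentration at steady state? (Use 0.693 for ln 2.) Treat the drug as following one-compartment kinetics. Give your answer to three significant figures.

26.0 mg/h

CL = 0.693 × Vd / t½ = 0.693 × 237.0 / 43 = 3.820 L/h
Infusion rate = CL × Css = 3.820 × 6.8 = 25.98 mg/h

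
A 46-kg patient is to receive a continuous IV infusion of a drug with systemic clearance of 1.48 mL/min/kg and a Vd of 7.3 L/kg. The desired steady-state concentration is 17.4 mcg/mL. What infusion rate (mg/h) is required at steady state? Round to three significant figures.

CL = 1.48 mL/min/kg × 46 kg = 68.08 mL/min = 68.08 × 60/1000 = 4.085 L/h
Rate = CL × Css = 4.085 × 17.4 = 71.08 mg/h

71.1 mg/h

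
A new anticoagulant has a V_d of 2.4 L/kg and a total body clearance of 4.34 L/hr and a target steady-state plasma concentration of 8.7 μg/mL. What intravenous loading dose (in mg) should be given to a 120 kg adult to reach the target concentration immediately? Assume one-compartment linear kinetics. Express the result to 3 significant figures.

Vd = 2.4 L/kg × 120 kg = 288.0 L
The loading dose fills Vd to the target concentration; clearance is irrelevant here.
LD = Vd × C = 288.0 × 8.700 = 2506 mg

2510 mg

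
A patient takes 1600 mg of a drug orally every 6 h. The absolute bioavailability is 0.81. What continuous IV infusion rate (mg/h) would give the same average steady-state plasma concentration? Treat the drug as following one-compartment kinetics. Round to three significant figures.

216 mg/h

Equivalent systemic input: infusion rate = F·D/τ.
Rate = 0.81 × 1600 / 6 = 216.0 mg/h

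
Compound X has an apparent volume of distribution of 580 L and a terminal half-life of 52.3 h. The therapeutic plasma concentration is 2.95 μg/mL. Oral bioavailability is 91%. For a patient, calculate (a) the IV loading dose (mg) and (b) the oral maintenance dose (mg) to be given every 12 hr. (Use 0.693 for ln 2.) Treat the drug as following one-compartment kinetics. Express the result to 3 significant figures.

(a) 1710 mg; (b) 299 mg

LD = Vd × C = 580.0 × 2.95 = 1711 mg
CL = 0.693 × Vd / t½ = 0.693 × 580.0 / 52.3 = 7.685 L/h
D = CL × Css × τ / F = 7.685 × 2.95 × 12 / 0.91 = 299.0 mg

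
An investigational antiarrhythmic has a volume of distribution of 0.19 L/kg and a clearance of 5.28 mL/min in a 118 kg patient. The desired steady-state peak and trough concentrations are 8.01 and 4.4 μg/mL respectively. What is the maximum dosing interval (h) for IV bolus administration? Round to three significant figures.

Vd(total) = 118 kg × 0.19 L/kg = 22.42 L
CL = 5.28 mL/min = 5.28 × 0.06 = 0.3168 L/h
k = CL / Vd = 0.3168 / 22.42 = 0.01413 h⁻¹
Between IV bolus doses, concentration decays as C = C₀·e^(−kτ), so C_peak/C_trough = e^(kτ).
τ_max = ln(C_peak/C_trough) / k = ln(8.01/4.4) / 0.01413 = 0.5991 / 0.01413 = 42.40 h

42.4 h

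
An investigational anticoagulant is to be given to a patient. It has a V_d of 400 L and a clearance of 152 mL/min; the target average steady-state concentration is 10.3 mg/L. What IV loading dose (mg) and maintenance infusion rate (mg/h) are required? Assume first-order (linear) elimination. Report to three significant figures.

Loading dose = Vd × C = 400.0 × 10.3 = 4120 mg
CL = 152 mL/min = 152 × 0.06 = 9.120 L/h
Maintenance: replace elimination → rate = CL × Css = 9.120 × 10.3 = 93.94 mg/h

(a) 4120 mg; (b) 93.9 mg/h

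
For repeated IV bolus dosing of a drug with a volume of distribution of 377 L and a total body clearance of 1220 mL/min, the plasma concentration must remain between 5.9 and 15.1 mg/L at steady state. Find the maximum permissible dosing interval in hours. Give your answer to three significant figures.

4.84 h

CL = 1220 mL/min × 60/1000 = 73.20 L/h
k = CL / Vd = 73.20 / 377.0 = 0.1942 h⁻¹
Between IV bolus doses, concentration decays as C = C₀·e^(−kτ), so C_peak/C_trough = e^(kτ).
τ_max = ln(C_peak/C_trough) / k = ln(15.1/5.9) / 0.1942 = 0.9397 / 0.1942 = 4.839 h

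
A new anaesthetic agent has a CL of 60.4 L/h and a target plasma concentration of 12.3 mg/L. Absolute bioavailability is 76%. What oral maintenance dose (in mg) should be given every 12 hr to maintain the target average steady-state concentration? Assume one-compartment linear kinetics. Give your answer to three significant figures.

D = CL × Css × τ / F = 60.40 × 12.3 × 12 / 0.76 = 11730 mg

11700 mg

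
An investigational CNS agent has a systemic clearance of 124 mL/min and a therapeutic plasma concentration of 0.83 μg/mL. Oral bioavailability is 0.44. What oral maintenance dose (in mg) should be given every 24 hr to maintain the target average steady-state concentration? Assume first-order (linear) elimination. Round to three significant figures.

337 mg

Convert clearance: 124 mL/min × 60 min/h ÷ 1000 mL/L = 7.440 L/h
At steady state, dose per interval replaces the amount cleared in that interval: F·D/τ = CL·Css.
D = CL × Css × τ / F = 7.440 × 0.83 × 24 / 0.44 = 336.8 mg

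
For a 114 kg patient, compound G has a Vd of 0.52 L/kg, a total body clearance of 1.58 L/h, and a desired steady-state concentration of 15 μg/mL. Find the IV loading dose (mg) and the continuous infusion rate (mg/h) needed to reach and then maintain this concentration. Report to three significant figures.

(a) 889 mg; (b) 23.7 mg/h

Vd(total) = 114 kg × 0.52 L/kg = 59.28 L
Loading: fill Vd to C_target → 59.28 L × 15 mg/L = 889.2 mg
Maintenance infusion rate = CL × Css = 1.580 × 15 = 23.70 mg/h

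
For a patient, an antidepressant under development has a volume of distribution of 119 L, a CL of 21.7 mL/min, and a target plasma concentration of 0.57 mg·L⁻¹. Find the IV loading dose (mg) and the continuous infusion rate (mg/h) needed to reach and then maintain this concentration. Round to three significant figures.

(a) 67.8 mg; (b) 0.742 mg/h

Loading dose = Vd × C = 119.0 × 0.57 = 67.83 mg
CL = 21.7 mL/min = 21.7 × 0.06 = 1.302 L/h
Infusion rate = 1.302 L/h × 0.57 mg/L = 0.7421 mg/h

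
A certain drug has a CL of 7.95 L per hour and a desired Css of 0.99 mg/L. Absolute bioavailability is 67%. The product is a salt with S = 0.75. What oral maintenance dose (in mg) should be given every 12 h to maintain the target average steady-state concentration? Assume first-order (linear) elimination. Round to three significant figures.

188 mg

D = CL × Css × τ / F / S = 7.950 × 0.99 × 12 / 0.67 / 0.75 = 188.0 mg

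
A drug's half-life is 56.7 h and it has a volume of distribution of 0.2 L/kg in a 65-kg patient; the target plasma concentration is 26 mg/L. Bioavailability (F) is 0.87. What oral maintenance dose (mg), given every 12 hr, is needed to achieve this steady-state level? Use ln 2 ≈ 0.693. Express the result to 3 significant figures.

57.0 mg

Vd = 0.2 L/kg × 65 kg = 13.00 L
k = 0.693/56.7 = 0.01222 h⁻¹, so CL = k·Vd = 0.01222 × 13.00 = 0.1589 L/h
D = CL × Css × τ / F = 0.1589 × 26 × 12 / 0.87 = 56.98 mg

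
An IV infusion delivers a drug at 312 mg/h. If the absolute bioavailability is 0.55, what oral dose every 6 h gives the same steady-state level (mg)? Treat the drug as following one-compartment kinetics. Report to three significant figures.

To maintain the same Css, the systemic dosing rate must be unchanged: F·D/τ = infusion rate.
D = rate × τ / F = 312 × 6 / 0.55 = 3404 mg

3400 mg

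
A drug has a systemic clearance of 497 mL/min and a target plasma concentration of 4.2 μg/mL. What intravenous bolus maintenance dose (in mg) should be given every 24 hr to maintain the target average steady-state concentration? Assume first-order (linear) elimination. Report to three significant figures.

Convert clearance: 497 mL/min × 60 min/h ÷ 1000 mL/L = 29.82 L/h
At steady state, dose per interval replaces the amount cleared in that interval: D/τ = CL·Css.
D = CL × Css × τ = 29.82 × 4.2 × 24 = 3006 mg

3010 mg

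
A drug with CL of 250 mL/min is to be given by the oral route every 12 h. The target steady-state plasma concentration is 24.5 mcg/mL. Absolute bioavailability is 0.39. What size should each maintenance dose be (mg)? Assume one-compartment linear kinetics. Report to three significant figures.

11300 mg

Convert clearance: 250 mL/min × 60 min/h ÷ 1000 mL/L = 15.00 L/h
At steady state, dose per interval replaces the amount cleared in that interval: F·D/τ = CL·Css.
D = CL × Css × τ / F = 15.00 × 24.5 × 12 / 0.39 = 11310 mg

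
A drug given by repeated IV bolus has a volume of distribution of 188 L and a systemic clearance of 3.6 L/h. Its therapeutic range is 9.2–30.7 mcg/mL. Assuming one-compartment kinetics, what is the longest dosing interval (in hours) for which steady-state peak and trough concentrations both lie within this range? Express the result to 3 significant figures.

k = CL / Vd = 3.600 / 188.0 = 0.01915 h⁻¹
Between IV bolus doses, concentration decays as C = C₀·e^(−kτ), so C_peak/C_trough = e^(kτ).
τ_max = ln(C_peak/C_trough) / k = ln(30.7/9.2) / 0.01915 = 1.205 / 0.01915 = 62.92 h

62.9 h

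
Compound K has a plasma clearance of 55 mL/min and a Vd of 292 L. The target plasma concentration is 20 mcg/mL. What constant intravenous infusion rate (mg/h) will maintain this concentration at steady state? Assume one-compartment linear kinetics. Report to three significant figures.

CL = 55 mL/min = 55 × 0.06 = 3.300 L/h
Infusion rate = CL · Css = 3.300 L/h × 20 mg/L = 66.00 mg/h

66.0 mg/h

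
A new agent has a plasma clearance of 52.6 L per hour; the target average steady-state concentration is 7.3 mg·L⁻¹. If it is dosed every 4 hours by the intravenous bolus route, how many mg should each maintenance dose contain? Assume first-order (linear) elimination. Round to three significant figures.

1540 mg

At steady state, dose per interval replaces the amount cleared in that interval: D/τ = CL·Css.
D = CL × Css × τ = 52.60 × 7.3 × 4 = 1536 mg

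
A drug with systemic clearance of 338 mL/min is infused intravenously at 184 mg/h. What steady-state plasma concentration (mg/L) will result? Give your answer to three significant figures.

Convert clearance: 338 mL/min × 60 min/h ÷ 1000 mL/L = 20.28 L/h
Css = rate / CL = 184 / 20.28 = 9.073 mg/L

9.07 mg/L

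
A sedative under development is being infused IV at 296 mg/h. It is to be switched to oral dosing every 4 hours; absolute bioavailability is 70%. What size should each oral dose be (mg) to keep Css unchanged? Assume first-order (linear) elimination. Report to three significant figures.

1690 mg

To maintain the same Css, the systemic dosing rate must be unchanged: F·D/τ = infusion rate.
D = rate × τ / F = 296 × 4 / 0.7 = 1691 mg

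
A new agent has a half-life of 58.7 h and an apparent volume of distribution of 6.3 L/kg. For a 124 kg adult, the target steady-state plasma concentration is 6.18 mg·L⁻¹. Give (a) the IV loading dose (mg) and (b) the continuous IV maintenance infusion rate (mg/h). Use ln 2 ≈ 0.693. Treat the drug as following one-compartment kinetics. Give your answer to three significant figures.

(a) 4830 mg; (b) 57.0 mg/h

Vd = 6.3 L/kg × 124 kg = 781.2 L
LD = Vd × C = 781.2 × 6.18 = 4828 mg
CL = 0.693 × Vd / t½ = 0.693 × 781.2 / 58.7 = 9.223 L/h
Infusion rate = CL × Css = 9.223 × 6.18 = 57.00 mg/h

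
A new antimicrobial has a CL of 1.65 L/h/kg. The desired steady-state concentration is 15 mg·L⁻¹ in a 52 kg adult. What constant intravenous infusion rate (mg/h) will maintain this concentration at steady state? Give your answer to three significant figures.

1290 mg/h

CL = 1.65 L/h/kg × 52 kg = 85.80 L/h
Infusion rate = CL · Css = 85.80 L/h × 15 mg/L = 1287 mg/h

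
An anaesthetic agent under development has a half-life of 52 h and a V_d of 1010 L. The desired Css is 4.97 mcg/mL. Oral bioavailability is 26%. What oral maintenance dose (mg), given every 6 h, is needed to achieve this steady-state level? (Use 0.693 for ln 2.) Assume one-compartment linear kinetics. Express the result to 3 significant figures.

CL = 0.693 × Vd / t½ = 0.693 × 1010 / 52 = 13.46 L/h
D = CL × Css × τ / F = 13.46 × 4.97 × 6 / 0.26 = 1544 mg

1540 mg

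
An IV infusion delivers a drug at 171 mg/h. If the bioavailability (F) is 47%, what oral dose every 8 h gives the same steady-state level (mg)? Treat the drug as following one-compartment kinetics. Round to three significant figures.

To maintain the same Css, the systemic dosing rate must be unchanged: F·D/τ = infusion rate.
D = rate × τ / F = 171 × 8 / 0.47 = 2911 mg

2910 mg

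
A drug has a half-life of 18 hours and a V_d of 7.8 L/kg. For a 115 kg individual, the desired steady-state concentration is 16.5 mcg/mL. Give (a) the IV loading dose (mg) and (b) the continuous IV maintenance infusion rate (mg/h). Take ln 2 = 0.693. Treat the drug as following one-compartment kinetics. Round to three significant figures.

(a) 14800 mg; (b) 570 mg/h

Vd = 7.8 L/kg × 115 kg = 897.0 L
LD = Vd × C = 897.0 × 16.5 = 14800 mg
CL = 0.693 × Vd / t½ = 0.693 × 897.0 / 18 = 34.53 L/h
Infusion rate = CL × Css = 34.53 × 16.5 = 569.7 mg/h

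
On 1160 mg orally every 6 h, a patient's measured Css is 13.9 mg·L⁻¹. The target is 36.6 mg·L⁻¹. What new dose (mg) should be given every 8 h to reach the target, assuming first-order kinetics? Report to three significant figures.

With linear kinetics, Css is proportional to dose rate (D/τ) at fixed clearance.
D₂ = D₁ × (Css,target / Css,current) × (τ₂/τ₁) = 1160 × (36.6/13.9) × (8/6) = 4073 mg

4070 mg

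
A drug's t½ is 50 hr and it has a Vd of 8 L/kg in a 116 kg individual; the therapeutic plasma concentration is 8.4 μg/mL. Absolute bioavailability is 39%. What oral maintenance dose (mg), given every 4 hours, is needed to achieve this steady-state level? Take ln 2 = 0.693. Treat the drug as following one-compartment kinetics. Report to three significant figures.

1110 mg

Vd(total) = 116 kg × 8 L/kg = 928.0 L
CL = 0.693 × Vd / t½ = 0.693 × 928.0 / 50 = 12.86 L/h
D = CL × Css × τ / F = 12.86 × 8.4 × 4 / 0.39 = 1108 mg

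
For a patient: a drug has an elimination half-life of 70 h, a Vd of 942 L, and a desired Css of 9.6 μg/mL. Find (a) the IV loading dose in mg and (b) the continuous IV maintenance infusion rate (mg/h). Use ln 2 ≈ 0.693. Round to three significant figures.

(a) 9040 mg; (b) 89.5 mg/h

LD = Vd × C = 942.0 × 9.6 = 9043 mg
CL = 0.693 × Vd / t½ = 0.693 × 942.0 / 70 = 9.326 L/h
Infusion rate = CL × Css = 9.326 × 9.6 = 89.53 mg/h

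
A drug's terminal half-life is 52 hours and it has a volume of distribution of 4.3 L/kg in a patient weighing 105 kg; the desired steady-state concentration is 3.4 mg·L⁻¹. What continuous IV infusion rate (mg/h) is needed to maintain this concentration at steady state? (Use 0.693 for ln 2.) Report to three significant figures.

Vd(total) = 105 kg × 4.3 L/kg = 451.5 L
CL = 0.693 × Vd / t½ = 0.693 × 451.5 / 52 = 6.017 L/h
Infusion rate = CL × Css = 6.017 × 3.4 = 20.46 mg/h

20.5 mg/h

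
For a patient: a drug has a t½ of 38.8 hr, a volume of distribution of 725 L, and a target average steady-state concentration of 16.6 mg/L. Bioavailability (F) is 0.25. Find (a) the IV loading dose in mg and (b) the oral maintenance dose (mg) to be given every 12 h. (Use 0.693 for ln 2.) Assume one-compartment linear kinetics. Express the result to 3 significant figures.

(a) 12000 mg; (b) 10300 mg

LD = Vd × C = 725.0 × 16.6 = 12040 mg
CL = 0.693 × Vd / t½ = 0.693 × 725.0 / 38.8 = 12.95 L/h
D = CL × Css × τ / F = 12.95 × 16.6 × 12 / 0.25 = 10320 mg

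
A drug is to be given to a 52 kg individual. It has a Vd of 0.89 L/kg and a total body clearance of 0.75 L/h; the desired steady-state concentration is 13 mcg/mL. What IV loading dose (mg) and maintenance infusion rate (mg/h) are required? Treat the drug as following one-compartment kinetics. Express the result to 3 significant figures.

Vd(total) = 52 kg × 0.89 L/kg = 46.28 L
LD = Vd · C_target = 46.28 × 13 = 601.6 mg
Infusion rate = 0.7500 L/h × 13 mg/L = 9.750 mg/h

(a) 602 mg; (b) 9.75 mg/h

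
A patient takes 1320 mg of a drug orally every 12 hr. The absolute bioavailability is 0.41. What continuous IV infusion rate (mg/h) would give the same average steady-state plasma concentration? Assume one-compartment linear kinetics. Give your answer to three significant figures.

Equivalent systemic input: infusion rate = F·D/τ.
Rate = 0.41 × 1320 / 12 = 45.10 mg/h

45.1 mg/h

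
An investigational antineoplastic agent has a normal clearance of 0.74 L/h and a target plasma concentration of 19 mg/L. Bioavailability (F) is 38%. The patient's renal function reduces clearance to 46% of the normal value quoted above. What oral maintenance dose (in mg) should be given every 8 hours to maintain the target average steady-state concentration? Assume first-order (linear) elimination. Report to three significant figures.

Patient clearance = 0.46 × 0.7400 = 0.3404 L/h
D = CL × Css × τ / F = 0.3404 × 19 × 8 / 0.38 = 136.2 mg

136 mg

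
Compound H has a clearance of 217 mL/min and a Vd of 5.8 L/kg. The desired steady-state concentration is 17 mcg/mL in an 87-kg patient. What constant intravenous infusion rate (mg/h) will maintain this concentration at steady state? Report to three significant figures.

221 mg/h

Convert clearance: 217 mL/min × 60 min/h ÷ 1000 mL/L = 13.02 L/h
R₀ = 13.02 × 17 = 221.3 mg/h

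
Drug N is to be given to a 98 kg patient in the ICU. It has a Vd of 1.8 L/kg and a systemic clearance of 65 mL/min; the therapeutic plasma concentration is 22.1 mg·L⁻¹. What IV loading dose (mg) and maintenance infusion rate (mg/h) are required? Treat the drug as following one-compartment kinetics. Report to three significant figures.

(a) 3900 mg; (b) 86.2 mg/h

Total Vd = 1.8 × 98 = 176.4 L
Loading: fill Vd to C_target → 176.4 L × 22.1 mg/L = 3898 mg
CL = 65 mL/min × 60/1000 = 3.900 L/h
Infusion rate = 3.900 L/h × 22.1 mg/L = 86.19 mg/h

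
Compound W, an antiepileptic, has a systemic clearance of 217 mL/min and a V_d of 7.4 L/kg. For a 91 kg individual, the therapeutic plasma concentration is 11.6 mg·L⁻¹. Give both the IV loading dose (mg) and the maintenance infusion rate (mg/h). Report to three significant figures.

(a) 7810 mg; (b) 151 mg/h

Vd = 7.4 L/kg × 91 kg = 673.4 L
LD = Vd · C_target = 673.4 × 11.6 = 7811 mg
CL = 217 mL/min × 60/1000 = 13.02 L/h
Maintenance infusion rate = CL × Css = 13.02 × 11.6 = 151.0 mg/h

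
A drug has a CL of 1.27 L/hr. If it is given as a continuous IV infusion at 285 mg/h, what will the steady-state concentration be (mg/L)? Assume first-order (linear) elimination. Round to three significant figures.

224 mg/L

Css = rate / CL = 285 / 1.270 = 224.4 mg/L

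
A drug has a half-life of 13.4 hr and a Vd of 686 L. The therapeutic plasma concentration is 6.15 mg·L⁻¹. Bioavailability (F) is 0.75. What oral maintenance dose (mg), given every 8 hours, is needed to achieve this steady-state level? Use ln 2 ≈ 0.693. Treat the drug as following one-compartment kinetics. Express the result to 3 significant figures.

2330 mg

k = 0.693/13.4 = 0.05172 h⁻¹, so CL = k·Vd = 0.05172 × 686.0 = 35.48 L/h
D = CL × Css × τ / F = 35.48 × 6.15 × 8 / 0.75 = 2327 mg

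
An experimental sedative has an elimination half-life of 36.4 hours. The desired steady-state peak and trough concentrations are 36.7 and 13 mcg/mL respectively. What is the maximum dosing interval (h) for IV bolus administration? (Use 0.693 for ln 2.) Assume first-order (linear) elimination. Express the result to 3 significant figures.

k = 0.693 / t½ = 0.693 / 36.4 = 0.01904 h⁻¹
Between IV bolus doses, concentration decays as C = C₀·e^(−kτ), so C_peak/C_trough = e^(kτ).
τ_max = ln(C_peak/C_trough) / k = ln(36.7/13) / 0.01904 = 1.038 / 0.01904 = 54.52 h

54.5 h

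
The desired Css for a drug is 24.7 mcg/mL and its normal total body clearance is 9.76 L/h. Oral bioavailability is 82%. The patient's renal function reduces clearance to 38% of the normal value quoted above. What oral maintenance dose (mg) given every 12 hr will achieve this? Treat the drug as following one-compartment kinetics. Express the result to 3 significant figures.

Patient clearance = 0.38 × 9.760 = 3.709 L/h
D = CL × Css × τ / F = 3.709 × 24.7 × 12 / 0.82 = 1341 mg

1340 mg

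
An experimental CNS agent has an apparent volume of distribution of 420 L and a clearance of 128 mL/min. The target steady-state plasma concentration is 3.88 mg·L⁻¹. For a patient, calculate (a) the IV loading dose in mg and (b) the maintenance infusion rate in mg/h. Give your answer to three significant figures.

(a) 1630 mg; (b) 29.8 mg/h

LD = Vd · C_target = 420.0 × 3.88 = 1630 mg
CL = 128 mL/min × 60/1000 = 7.680 L/h
Infusion rate = 7.680 L/h × 3.88 mg/L = 29.80 mg/h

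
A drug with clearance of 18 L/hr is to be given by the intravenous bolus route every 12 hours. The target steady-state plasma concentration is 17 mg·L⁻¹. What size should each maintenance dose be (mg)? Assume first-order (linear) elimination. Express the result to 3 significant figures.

3670 mg

D = CL × Css × τ = 18.00 × 17 × 12 = 3672 mg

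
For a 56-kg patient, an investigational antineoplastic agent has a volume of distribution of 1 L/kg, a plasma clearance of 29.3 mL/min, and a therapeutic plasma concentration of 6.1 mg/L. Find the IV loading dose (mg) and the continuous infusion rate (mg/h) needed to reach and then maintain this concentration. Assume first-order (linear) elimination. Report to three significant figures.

(a) 342 mg; (b) 10.7 mg/h

Vd = 1 L/kg × 56 kg = 56.00 L
Loading: fill Vd to C_target → 56.00 L × 6.1 mg/L = 341.6 mg
CL = 29.3 mL/min × 60/1000 = 1.758 L/h
Maintenance infusion rate = CL × Css = 1.758 × 6.1 = 10.72 mg/h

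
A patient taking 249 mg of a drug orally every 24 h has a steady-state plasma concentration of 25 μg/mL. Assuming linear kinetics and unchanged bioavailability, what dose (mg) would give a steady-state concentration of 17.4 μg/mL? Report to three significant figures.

173 mg

With linear kinetics, Css is proportional to dose rate (D/τ) at fixed clearance.
D₂ = D₁ × (Css,target / Css,current) = 249 × 17.4/25 = 173.3 mg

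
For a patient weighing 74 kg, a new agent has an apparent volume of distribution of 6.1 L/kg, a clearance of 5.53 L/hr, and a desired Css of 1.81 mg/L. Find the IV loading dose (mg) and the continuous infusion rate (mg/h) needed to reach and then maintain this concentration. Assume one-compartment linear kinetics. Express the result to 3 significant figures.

(a) 817 mg; (b) 10.0 mg/h

Vd(total) = 74 kg × 6.1 L/kg = 451.4 L
Loading dose = Vd × C = 451.4 × 1.81 = 817.0 mg
Infusion rate = 5.530 L/h × 1.81 mg/L = 10.01 mg/h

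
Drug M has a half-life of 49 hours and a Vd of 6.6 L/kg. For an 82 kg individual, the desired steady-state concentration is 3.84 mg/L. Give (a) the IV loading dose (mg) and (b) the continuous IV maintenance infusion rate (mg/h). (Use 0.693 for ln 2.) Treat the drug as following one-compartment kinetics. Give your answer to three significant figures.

(a) 2080 mg; (b) 29.4 mg/h

Total Vd = 6.6 × 82 = 541.2 L
LD = Vd × C = 541.2 × 3.84 = 2078 mg
CL = 0.693 × Vd / t½ = 0.693 × 541.2 / 49 = 7.654 L/h
Infusion rate = CL × Css = 7.654 × 3.84 = 29.39 mg/h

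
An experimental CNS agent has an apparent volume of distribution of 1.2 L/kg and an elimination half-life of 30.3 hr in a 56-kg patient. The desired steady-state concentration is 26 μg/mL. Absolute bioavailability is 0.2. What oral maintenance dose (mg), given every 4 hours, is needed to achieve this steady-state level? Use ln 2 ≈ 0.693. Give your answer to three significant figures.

Vd = 1.2 L/kg × 56 kg = 67.20 L
CL = ln 2 · Vd / t½ = 0.693 × 67.20 / 30.3 = 1.537 L/h
D = CL × Css × τ / F = 1.537 × 26 × 4 / 0.2 = 799.2 mg

799 mg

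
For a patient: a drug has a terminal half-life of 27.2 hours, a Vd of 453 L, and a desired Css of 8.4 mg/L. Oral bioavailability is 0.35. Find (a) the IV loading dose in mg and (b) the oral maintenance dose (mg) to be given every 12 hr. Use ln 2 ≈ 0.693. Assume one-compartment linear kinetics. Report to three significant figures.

LD = Vd × C = 453.0 × 8.4 = 3805 mg
CL = 0.693 × Vd / t½ = 0.693 × 453.0 / 27.2 = 11.54 L/h
D = CL × Css × τ / F = 11.54 × 8.4 × 12 / 0.35 = 3324 mg

(a) 3810 mg; (b) 3320 mg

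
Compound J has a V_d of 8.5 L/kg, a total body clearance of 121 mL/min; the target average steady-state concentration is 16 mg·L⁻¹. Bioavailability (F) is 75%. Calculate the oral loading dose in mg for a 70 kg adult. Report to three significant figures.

Vd = 8.5 L/kg × 70 kg = 595.0 L
LD is governed by Vd — clearance does not enter the loading-dose calculation.
LD = Vd × C / F = 595.0 × 16.00 / 0.75 = 12690 mg

12700 mg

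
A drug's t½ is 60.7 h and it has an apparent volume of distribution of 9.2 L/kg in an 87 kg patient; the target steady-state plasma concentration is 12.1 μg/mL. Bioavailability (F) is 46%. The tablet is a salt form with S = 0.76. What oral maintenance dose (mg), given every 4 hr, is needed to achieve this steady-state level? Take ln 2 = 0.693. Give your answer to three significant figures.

1270 mg

Total Vd = 9.2 × 87 = 800.4 L
CL = ln 2 · Vd / t½ = 0.693 × 800.4 / 60.7 = 9.138 L/h
D = CL × Css × τ / F / S = 9.138 × 12.1 × 4 / 0.46 / 0.76 = 1265 mg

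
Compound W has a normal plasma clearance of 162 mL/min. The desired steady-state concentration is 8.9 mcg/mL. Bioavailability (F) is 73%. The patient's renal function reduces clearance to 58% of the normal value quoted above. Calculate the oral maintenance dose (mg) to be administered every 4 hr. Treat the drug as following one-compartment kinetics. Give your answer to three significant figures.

CL = 162 mL/min = 162 × 0.06 = 9.720 L/h
Patient clearance = 0.58 × 9.720 = 5.638 L/h
D = CL × Css × τ / F = 5.638 × 8.9 × 4 / 0.73 = 274.9 mg

275 mg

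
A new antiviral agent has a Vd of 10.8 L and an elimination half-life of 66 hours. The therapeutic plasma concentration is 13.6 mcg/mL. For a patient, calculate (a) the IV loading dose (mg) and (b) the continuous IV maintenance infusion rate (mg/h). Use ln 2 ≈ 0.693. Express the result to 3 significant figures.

(a) 147 mg; (b) 1.54 mg/h

LD = Vd × C = 10.80 × 13.6 = 146.9 mg
CL = 0.693 × Vd / t½ = 0.693 × 10.80 / 66 = 0.1134 L/h
Infusion rate = CL × Css = 0.1134 × 13.6 = 1.542 mg/h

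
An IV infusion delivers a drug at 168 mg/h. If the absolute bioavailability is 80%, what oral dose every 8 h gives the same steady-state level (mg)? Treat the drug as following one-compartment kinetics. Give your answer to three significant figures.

1680 mg

To maintain the same Css, the systemic dosing rate must be unchanged: F·D/τ = infusion rate.
D = rate × τ / F = 168 × 8 / 0.8 = 1680 mg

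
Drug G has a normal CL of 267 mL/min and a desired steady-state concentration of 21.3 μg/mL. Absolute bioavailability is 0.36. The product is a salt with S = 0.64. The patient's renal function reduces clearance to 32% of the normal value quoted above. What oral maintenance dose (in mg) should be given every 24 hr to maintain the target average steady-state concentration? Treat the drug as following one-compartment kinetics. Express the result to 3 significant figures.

11400 mg

CL = 267 mL/min = 267 × 0.06 = 16.02 L/h
Patient clearance = 0.32 × 16.02 = 5.126 L/h
D = CL × Css × τ / F / S = 5.126 × 21.3 × 24 / 0.36 / 0.64 = 11370 mg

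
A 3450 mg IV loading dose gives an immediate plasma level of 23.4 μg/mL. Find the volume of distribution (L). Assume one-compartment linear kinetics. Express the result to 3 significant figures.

147 L

Immediately after an IV bolus, C₀ = Dose / Vd, so Vd = Dose / C₀.
Vd = 3450 / 23.4 = 147.4 L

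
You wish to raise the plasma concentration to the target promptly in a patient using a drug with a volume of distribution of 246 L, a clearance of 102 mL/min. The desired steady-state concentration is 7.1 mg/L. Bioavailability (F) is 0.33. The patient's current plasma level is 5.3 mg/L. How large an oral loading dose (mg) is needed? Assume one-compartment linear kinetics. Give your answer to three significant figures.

Concentration deficit ΔC = 7.1 − 5.3 = 1.800 mg/L
LD = Vd × ΔC / F = 246.0 × 1.800 / 0.33 = 1342 mg

1340 mg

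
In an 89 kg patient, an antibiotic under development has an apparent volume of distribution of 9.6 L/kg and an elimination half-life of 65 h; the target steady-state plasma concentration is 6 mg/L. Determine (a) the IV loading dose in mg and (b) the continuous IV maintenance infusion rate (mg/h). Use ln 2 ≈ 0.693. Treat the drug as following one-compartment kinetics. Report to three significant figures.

Total Vd = 9.6 × 89 = 854.4 L
LD = Vd × C = 854.4 × 6 = 5126 mg
CL = 0.693 × Vd / t½ = 0.693 × 854.4 / 65 = 9.109 L/h
Infusion rate = CL × Css = 9.109 × 6 = 54.65 mg/h

(a) 5130 mg; (b) 54.7 mg/h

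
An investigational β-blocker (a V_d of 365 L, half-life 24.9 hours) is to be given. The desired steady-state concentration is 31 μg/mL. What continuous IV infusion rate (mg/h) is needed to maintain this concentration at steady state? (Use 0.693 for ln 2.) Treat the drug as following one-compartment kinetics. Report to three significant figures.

315 mg/h

k = 0.693/24.9 = 0.02783 h⁻¹, so CL = k·Vd = 0.02783 × 365.0 = 10.16 L/h
Infusion rate = CL × Css = 10.16 × 31 = 315.0 mg/h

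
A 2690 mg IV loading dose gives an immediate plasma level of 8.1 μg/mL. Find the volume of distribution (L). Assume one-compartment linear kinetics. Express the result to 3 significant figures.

332 L

Immediately after an IV bolus, C₀ = Dose / Vd, so Vd = Dose / C₀.
Vd = 2690 / 8.1 = 332.1 L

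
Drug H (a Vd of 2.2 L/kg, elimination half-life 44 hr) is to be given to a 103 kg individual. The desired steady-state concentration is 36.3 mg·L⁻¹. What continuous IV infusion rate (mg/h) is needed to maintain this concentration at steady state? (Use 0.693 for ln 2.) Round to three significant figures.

Vd = 2.2 L/kg × 103 kg = 226.6 L
CL = ln 2 · Vd / t½ = 0.693 × 226.6 / 44 = 3.569 L/h
Infusion rate = CL × Css = 3.569 × 36.3 = 129.6 mg/h

130 mg/h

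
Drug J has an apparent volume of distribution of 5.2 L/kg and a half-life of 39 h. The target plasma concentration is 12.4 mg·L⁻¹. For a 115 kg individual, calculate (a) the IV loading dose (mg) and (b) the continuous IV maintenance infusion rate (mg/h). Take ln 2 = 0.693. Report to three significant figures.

Vd = 5.2 L/kg × 115 kg = 598.0 L
LD = Vd × C = 598.0 × 12.4 = 7415 mg
CL = 0.693 × Vd / t½ = 0.693 × 598.0 / 39 = 10.63 L/h
Infusion rate = CL × Css = 10.63 × 12.4 = 131.8 mg/h

(a) 7420 mg; (b) 132 mg/h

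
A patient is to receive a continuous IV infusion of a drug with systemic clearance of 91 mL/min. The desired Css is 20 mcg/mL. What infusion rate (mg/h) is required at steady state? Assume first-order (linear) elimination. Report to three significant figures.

109 mg/h

CL = 91 mL/min × 60/1000 = 5.460 L/h
R₀ = 5.460 × 20 = 109.2 mg/h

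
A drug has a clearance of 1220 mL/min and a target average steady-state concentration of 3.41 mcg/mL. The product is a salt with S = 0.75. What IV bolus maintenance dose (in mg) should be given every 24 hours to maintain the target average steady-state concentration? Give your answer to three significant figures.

Convert clearance: 1220 mL/min × 60 min/h ÷ 1000 mL/L = 73.20 L/h
At steady state, dose per interval replaces the amount cleared in that interval: S·D/τ = CL·Css.
D = CL × Css × τ / S = 73.20 × 3.41 × 24 / 0.75 = 7988 mg

7990 mg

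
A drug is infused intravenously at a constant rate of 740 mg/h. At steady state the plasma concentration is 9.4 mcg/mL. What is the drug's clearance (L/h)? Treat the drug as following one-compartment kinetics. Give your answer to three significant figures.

78.7 L/h

At steady state, infusion rate = CL × Css, so CL = rate / Css.
CL = 740 / 9.4 = 78.72 L/h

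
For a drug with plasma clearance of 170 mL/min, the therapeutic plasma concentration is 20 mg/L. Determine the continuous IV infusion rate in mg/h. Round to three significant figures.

204 mg/h

CL = 170 mL/min = 170 × 0.06 = 10.20 L/h
Infusion rate = CL · Css = 10.20 L/h × 20 mg/L = 204.0 mg/h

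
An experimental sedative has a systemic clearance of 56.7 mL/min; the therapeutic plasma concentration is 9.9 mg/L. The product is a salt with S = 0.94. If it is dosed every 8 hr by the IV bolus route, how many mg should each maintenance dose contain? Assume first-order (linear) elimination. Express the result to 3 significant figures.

CL = 56.7 mL/min × 60/1000 = 3.402 L/h
D = CL × Css × τ / S = 3.402 × 9.9 × 8 / 0.94 = 286.6 mg

287 mg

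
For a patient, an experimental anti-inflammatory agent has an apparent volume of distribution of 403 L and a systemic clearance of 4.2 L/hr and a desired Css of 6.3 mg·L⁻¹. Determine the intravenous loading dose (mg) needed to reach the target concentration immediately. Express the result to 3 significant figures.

LD = Vd × C = 403.0 × 6.300 = 2539 mg

2540 mg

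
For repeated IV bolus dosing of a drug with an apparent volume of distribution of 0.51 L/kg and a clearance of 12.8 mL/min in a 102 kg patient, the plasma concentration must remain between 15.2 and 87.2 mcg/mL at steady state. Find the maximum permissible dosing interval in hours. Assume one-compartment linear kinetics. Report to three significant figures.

Vd(total) = 102 kg × 0.51 L/kg = 52.02 L
Convert clearance: 12.8 mL/min × 60 min/h ÷ 1000 mL/L = 0.7680 L/h
k = CL / Vd = 0.7680 / 52.02 = 0.01476 h⁻¹
Between IV bolus doses, concentration decays as C = C₀·e^(−kτ), so C_peak/C_trough = e^(kτ).
τ_max = ln(C_peak/C_trough) / k = ln(87.2/15.2) / 0.01476 = 1.747 / 0.01476 = 118.4 h

118 h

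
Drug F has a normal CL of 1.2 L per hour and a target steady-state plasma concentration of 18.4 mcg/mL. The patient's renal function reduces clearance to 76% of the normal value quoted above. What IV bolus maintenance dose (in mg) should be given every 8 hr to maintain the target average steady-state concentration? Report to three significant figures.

Patient clearance = 0.76 × 1.200 = 0.9120 L/h
At steady state, dose per interval replaces the amount cleared in that interval: D/τ = CL·Css.
D = CL × Css × τ = 0.9120 × 18.4 × 8 = 134.2 mg

134 mg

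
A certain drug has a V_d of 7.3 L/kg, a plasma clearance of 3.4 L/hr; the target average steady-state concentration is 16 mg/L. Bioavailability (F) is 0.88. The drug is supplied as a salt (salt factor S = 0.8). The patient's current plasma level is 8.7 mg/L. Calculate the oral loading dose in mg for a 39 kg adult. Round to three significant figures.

2950 mg

Vd = 7.3 L/kg × 39 kg = 284.7 L
Loading dose depends on Vd (not clearance): it fills the distribution volume.
Concentration deficit ΔC = 16 − 8.7 = 7.300 mg/L
LD = Vd × ΔC / F / S = 284.7 × 7.300 / 0.88 / 0.8 = 2952 mg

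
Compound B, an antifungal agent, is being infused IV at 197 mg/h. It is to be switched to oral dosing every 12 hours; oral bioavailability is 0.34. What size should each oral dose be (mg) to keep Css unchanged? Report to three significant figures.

To maintain the same Css, the systemic dosing rate must be unchanged: F·D/τ = infusion rate.
D = rate × τ / F = 197 × 12 / 0.34 = 6953 mg

6950 mg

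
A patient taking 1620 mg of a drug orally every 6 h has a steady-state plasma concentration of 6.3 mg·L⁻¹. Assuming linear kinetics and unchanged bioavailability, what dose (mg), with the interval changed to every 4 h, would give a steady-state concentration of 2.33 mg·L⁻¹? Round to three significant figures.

399 mg

With linear kinetics, Css is proportional to dose rate (D/τ) at fixed clearance.
D₂ = D₁ × (Css,target / Css,current) × (τ₂/τ₁) = 1620 × (2.33/6.3) × (4/6) = 399.4 mg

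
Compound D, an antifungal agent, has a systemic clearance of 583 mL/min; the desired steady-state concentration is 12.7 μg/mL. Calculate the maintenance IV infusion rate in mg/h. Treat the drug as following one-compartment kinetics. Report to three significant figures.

CL = 583 mL/min = 583 × 0.06 = 34.98 L/h
At steady state, infusion rate equals elimination rate: rate in = CL × Css.
R₀ = 34.98 × 12.7 = 444.2 mg/h

444 mg/h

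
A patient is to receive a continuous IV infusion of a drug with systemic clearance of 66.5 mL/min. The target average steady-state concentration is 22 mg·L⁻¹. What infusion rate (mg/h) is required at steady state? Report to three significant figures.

CL = 66.5 mL/min × 60/1000 = 3.990 L/h
Infusion rate = CL · Css = 3.990 L/h × 22 mg/L = 87.78 mg/h

87.8 mg/h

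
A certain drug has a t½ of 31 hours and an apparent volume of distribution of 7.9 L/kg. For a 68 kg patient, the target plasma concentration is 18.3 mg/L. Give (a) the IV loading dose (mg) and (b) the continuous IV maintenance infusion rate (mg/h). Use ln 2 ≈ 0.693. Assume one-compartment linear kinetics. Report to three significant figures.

Vd = 7.9 L/kg × 68 kg = 537.2 L
LD = Vd × C = 537.2 × 18.3 = 9831 mg
CL = 0.693 × Vd / t½ = 0.693 × 537.2 / 31 = 12.01 L/h
Infusion rate = CL × Css = 12.01 × 18.3 = 219.8 mg/h

(a) 9830 mg; (b) 220 mg/h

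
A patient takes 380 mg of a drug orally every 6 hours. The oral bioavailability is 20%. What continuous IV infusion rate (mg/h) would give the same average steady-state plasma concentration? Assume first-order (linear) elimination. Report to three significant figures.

Equivalent systemic input: infusion rate = F·D/τ.
Rate = 0.2 × 380 / 6 = 12.67 mg/h

12.7 mg/h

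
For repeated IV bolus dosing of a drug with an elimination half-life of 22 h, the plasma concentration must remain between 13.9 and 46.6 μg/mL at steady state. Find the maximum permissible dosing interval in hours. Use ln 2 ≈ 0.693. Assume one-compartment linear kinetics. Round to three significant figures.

38.4 h

k = 0.693 / t½ = 0.693 / 22 = 0.03150 h⁻¹
Between IV bolus doses, concentration decays as C = C₀·e^(−kτ), so C_peak/C_trough = e^(kτ).
τ_max = ln(C_peak/C_trough) / k = ln(46.6/13.9) / 0.03150 = 1.210 / 0.03150 = 38.41 h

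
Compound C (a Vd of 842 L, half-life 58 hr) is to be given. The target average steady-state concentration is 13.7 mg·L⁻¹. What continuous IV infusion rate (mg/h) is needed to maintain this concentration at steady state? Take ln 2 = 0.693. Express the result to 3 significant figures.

CL = 0.693 × Vd / t½ = 0.693 × 842.0 / 58 = 10.06 L/h
Infusion rate = CL × Css = 10.06 × 13.7 = 137.8 mg/h

138 mg/h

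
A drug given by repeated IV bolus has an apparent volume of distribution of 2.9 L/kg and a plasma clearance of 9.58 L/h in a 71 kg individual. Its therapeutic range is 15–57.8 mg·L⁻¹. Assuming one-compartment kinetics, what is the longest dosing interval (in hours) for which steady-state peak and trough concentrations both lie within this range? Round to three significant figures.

29.0 h

Total Vd = 2.9 × 71 = 205.9 L
k = CL / Vd = 9.580 / 205.9 = 0.04653 h⁻¹
Between IV bolus doses, concentration decays as C = C₀·e^(−kτ), so C_peak/C_trough = e^(kτ).
τ_max = ln(C_peak/C_trough) / k = ln(57.8/15) / 0.04653 = 1.349 / 0.04653 = 28.99 h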